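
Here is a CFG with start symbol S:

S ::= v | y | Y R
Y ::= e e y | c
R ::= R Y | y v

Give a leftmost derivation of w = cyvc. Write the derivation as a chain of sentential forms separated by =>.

S=>YR=>cR=>cRY=>cyvY=>cyvc

S => YR   [S ::= Y R]
YR => cR   [Y ::= c]
cR => cRY   [R ::= R Y]
cRY => cyvY   [R ::= y v]
cyvY => cyvc   [Y ::= c]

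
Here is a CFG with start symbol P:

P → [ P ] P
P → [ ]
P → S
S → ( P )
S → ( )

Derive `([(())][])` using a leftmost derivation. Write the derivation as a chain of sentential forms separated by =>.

P => S => (P) => ([P]P) => ([S]P) => ([(P)]P) => ([(S)]P) => ([(())]P) => ([(())][])

P => S   [P → S]
S => (P)   [S → ( P )]
(P) => ([P]P)   [P → [ P ] P]
([P]P) => ([S]P)   [P → S]
([S]P) => ([(P)]P)   [S → ( P )]
([(P)]P) => ([(S)]P)   [P → S]
([(S)]P) => ([(())]P)   [S → ( )]
([(())]P) => ([(())][])   [P → [ ]]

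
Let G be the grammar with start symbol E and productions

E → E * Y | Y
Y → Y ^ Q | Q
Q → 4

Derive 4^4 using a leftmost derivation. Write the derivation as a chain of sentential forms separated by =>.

E=>Y=>Y^Q=>Q^Q=>4^Q=>4^4

E => Y   [E → Y]
Y => Y^Q   [Y → Y ^ Q]
Y^Q => Q^Q   [Y → Q]
Q^Q => 4^Q   [Q → 4]
4^Q => 4^4   [Q → 4]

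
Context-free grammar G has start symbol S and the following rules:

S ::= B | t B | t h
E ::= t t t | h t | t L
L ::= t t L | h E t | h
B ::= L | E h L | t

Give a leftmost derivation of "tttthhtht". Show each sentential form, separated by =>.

S => tB   [S ::= t B]
tB => tEhL   [B ::= E h L]
tEhL => tttthL   [E ::= t t t]
tttthL => tttthhEt   [L ::= h E t]
tttthhEt => tttthhtLt   [E ::= t L]
tttthhtLt => tttthhtht   [L ::= h]

S=>tB=>tEhL=>tttthL=>tttthhEt=>tttthhtLt=>tttthhtht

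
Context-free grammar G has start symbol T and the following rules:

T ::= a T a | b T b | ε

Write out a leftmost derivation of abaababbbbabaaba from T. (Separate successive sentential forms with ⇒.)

T⇒aTa⇒abTba⇒abaTaba⇒abaaTaaba⇒abaabTbaaba⇒abaabaTabaaba⇒abaababTbabaaba⇒abaababbTbbabaaba⇒abaababbbbabaaba

T ⇒ aTa   [T ::= a T a]
aTa ⇒ abTba   [T ::= b T b]
abTba ⇒ abaTaba   [T ::= a T a]
abaTaba ⇒ abaaTaaba   [T ::= a T a]
abaaTaaba ⇒ abaabTbaaba   [T ::= b T b]
abaabTbaaba ⇒ abaabaTabaaba   [T ::= a T a]
abaabaTabaaba ⇒ abaababTbabaaba   [T ::= b T b]
abaababTbabaaba ⇒ abaababbTbbabaaba   [T ::= b T b]
abaababbTbbabaaba ⇒ abaababbbbabaaba   [T ::= ε]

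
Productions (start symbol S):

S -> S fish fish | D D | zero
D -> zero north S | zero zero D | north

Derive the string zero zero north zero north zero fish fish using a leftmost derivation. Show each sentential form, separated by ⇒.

S ⇒ S fish fish ⇒ D D fish fish ⇒ zero zero D D fish fish ⇒ zero zero north D fish fish ⇒ zero zero north zero north S fish fish ⇒ zero zero north zero north zero fish fish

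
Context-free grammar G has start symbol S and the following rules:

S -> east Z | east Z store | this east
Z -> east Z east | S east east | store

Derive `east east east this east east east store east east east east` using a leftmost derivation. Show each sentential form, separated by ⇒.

S ⇒ east Z   [S -> east Z]
east Z ⇒ east S east east   [Z -> S east east]
east S east east ⇒ east east Z east east   [S -> east Z]
east east Z east east ⇒ east east S east east east east   [Z -> S east east]
east east S east east east east ⇒ east east east Z store east east east east   [S -> east Z store]
east east east Z store east east east east ⇒ east east east S east east store east east east east   [Z -> S east east]
east east east S east east store east east east east ⇒ east east east this east east east store east east east east   [S -> this east]

S ⇒ east Z ⇒ east S east east ⇒ east east Z east east ⇒ east east S east east east east ⇒ east east east Z store east east east east ⇒ east east east S east east store east east east east ⇒ east east east this east east east store east east east east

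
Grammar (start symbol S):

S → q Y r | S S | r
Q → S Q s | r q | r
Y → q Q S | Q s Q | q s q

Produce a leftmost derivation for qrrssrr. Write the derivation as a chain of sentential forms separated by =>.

S => qYr   [S → q Y r]
qYr => qQsQr   [Y → Q s Q]
qQsQr => qSQssQr   [Q → S Q s]
qSQssQr => qrQssQr   [S → r]
qrQssQr => qrrssQr   [Q → r]
qrrssQr => qrrssrr   [Q → r]

S => qYr => qQsQr => qSQssQr => qrQssQr => qrrssQr => qrrssrr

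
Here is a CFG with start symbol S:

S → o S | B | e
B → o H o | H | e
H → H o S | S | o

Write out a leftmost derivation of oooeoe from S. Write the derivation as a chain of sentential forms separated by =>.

S => B   [S → B]
B => H   [B → H]
H => HoS   [H → H o S]
HoS => HoSoS   [H → H o S]
HoSoS => ooSoS   [H → o]
ooSoS => oooSoS   [S → o S]
oooSoS => oooBoS   [S → B]
oooBoS => oooeoS   [B → e]
oooeoS => oooeoe   [S → e]

S => B => H => HoS => HoSoS => ooSoS => oooSoS => oooBoS => oooeoS => oooeoe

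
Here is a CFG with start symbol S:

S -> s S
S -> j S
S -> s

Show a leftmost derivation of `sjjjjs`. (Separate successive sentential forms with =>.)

S=>sS=>sjS=>sjjS=>sjjjS=>sjjjjS=>sjjjjs

S => sS   [S -> s S]
sS => sjS   [S -> j S]
sjS => sjjS   [S -> j S]
sjjS => sjjjS   [S -> j S]
sjjjS => sjjjjS   [S -> j S]
sjjjjS => sjjjjs   [S -> s]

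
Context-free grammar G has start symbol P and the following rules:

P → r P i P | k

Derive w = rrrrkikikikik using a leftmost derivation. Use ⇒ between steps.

P ⇒ rPiP   [P → r P i P]
rPiP ⇒ rrPiPiP   [P → r P i P]
rrPiPiP ⇒ rrrPiPiPiP   [P → r P i P]
rrrPiPiPiP ⇒ rrrrPiPiPiPiP   [P → r P i P]
rrrrPiPiPiPiP ⇒ rrrrkiPiPiPiP   [P → k]
rrrrkiPiPiPiP ⇒ rrrrkikiPiPiP   [P → k]
rrrrkikiPiPiP ⇒ rrrrkikikiPiP   [P → k]
rrrrkikikiPiP ⇒ rrrrkikikikiP   [P → k]
rrrrkikikikiP ⇒ rrrrkikikikik   [P → k]

P ⇒ rPiP ⇒ rrPiPiP ⇒ rrrPiPiPiP ⇒ rrrrPiPiPiPiP ⇒ rrrrkiPiPiPiP ⇒ rrrrkikiPiPiP ⇒ rrrrkikikiPiP ⇒ rrrrkikikikiP ⇒ rrrrkikikikik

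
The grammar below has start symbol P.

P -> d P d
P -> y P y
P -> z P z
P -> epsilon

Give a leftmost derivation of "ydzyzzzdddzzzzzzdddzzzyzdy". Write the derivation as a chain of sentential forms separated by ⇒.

P ⇒ yPy ⇒ ydPdy ⇒ ydzPzdy ⇒ ydzyPyzdy ⇒ ydzyzPzyzdy ⇒ ydzyzzPzzyzdy ⇒ ydzyzzzPzzzyzdy ⇒ ydzyzzzdPdzzzyzdy ⇒ ydzyzzzddPddzzzyzdy ⇒ ydzyzzzdddPdddzzzyzdy ⇒ ydzyzzzdddzPzdddzzzyzdy ⇒ ydzyzzzdddzzPzzdddzzzyzdy ⇒ ydzyzzzdddzzzPzzzdddzzzyzdy ⇒ ydzyzzzdddzzzzzzdddzzzyzdy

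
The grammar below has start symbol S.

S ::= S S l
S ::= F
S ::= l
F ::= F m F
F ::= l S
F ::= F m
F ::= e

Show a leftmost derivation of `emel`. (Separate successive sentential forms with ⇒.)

S ⇒ SSl   [S ::= S S l]
SSl ⇒ FSl   [S ::= F]
FSl ⇒ FmSl   [F ::= F m]
FmSl ⇒ emSl   [F ::= e]
emSl ⇒ emFl   [S ::= F]
emFl ⇒ emel   [F ::= e]

S ⇒ SSl ⇒ FSl ⇒ FmSl ⇒ emSl ⇒ emFl ⇒ emel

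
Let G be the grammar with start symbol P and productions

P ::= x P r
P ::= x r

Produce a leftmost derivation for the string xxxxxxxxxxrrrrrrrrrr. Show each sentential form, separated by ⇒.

P ⇒ xPr ⇒ xxPrr ⇒ xxxPrrr ⇒ xxxxPrrrr ⇒ xxxxxPrrrrr ⇒ xxxxxxPrrrrrr ⇒ xxxxxxxPrrrrrrr ⇒ xxxxxxxxPrrrrrrrr ⇒ xxxxxxxxxPrrrrrrrrr ⇒ xxxxxxxxxxrrrrrrrrrr

P ⇒ xPr   [P ::= x P r]
xPr ⇒ xxPrr   [P ::= x P r]
xxPrr ⇒ xxxPrrr   [P ::= x P r]
xxxPrrr ⇒ xxxxPrrrr   [P ::= x P r]
xxxxPrrrr ⇒ xxxxxPrrrrr   [P ::= x P r]
xxxxxPrrrrr ⇒ xxxxxxPrrrrrr   [P ::= x P r]
xxxxxxPrrrrrr ⇒ xxxxxxxPrrrrrrr   [P ::= x P r]
xxxxxxxPrrrrrrr ⇒ xxxxxxxxPrrrrrrrr   [P ::= x P r]
xxxxxxxxPrrrrrrrr ⇒ xxxxxxxxxPrrrrrrrrr   [P ::= x P r]
xxxxxxxxxPrrrrrrrrr ⇒ xxxxxxxxxxrrrrrrrrrr   [P ::= x r]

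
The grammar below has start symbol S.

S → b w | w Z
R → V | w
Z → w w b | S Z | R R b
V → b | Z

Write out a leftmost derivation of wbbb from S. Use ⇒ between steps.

S ⇒ wZ   [S → w Z]
wZ ⇒ wRRb   [Z → R R b]
wRRb ⇒ wVRb   [R → V]
wVRb ⇒ wbRb   [V → b]
wbRb ⇒ wbVb   [R → V]
wbVb ⇒ wbbb   [V → b]

S ⇒ wZ ⇒ wRRb ⇒ wVRb ⇒ wbRb ⇒ wbVb ⇒ wbbb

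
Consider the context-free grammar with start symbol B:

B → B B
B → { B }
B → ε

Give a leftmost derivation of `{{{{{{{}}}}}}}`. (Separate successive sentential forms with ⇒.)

B ⇒ BB ⇒ {B}B ⇒ {{B}}B ⇒ {{{B}}}B ⇒ {{{BB}}}B ⇒ {{{{B}B}}}B ⇒ {{{{{B}}B}}}B ⇒ {{{{{{B}}}B}}}B ⇒ {{{{{{BB}}}B}}}B ⇒ {{{{{{{B}B}}}B}}}B ⇒ {{{{{{{}B}}}B}}}B ⇒ {{{{{{{}}}}B}}}B ⇒ {{{{{{{}}}}}}}B ⇒ {{{{{{{}}}}}}}

B ⇒ BB   [B → B B]
BB ⇒ {B}B   [B → { B }]
{B}B ⇒ {{B}}B   [B → { B }]
{{B}}B ⇒ {{{B}}}B   [B → { B }]
{{{B}}}B ⇒ {{{BB}}}B   [B → B B]
{{{BB}}}B ⇒ {{{{B}B}}}B   [B → { B }]
{{{{B}B}}}B ⇒ {{{{{B}}B}}}B   [B → { B }]
{{{{{B}}B}}}B ⇒ {{{{{{B}}}B}}}B   [B → { B }]
{{{{{{B}}}B}}}B ⇒ {{{{{{BB}}}B}}}B   [B → B B]
{{{{{{BB}}}B}}}B ⇒ {{{{{{{B}B}}}B}}}B   [B → { B }]
{{{{{{{B}B}}}B}}}B ⇒ {{{{{{{}B}}}B}}}B   [B → ε]
{{{{{{{}B}}}B}}}B ⇒ {{{{{{{}}}}B}}}B   [B → ε]
{{{{{{{}}}}B}}}B ⇒ {{{{{{{}}}}}}}B   [B → ε]
{{{{{{{}}}}}}}B ⇒ {{{{{{{}}}}}}}   [B → ε]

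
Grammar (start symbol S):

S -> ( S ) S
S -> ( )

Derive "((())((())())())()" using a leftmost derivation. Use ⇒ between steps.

S ⇒ (S)S ⇒ ((S)S)S ⇒ ((())S)S ⇒ ((())(S)S)S ⇒ ((())((S)S)S)S ⇒ ((())((())S)S)S ⇒ ((())((())())S)S ⇒ ((())((())())())S ⇒ ((())((())())())()

S ⇒ (S)S   [S -> ( S ) S]
(S)S ⇒ ((S)S)S   [S -> ( S ) S]
((S)S)S ⇒ ((())S)S   [S -> ( )]
((())S)S ⇒ ((())(S)S)S   [S -> ( S ) S]
((())(S)S)S ⇒ ((())((S)S)S)S   [S -> ( S ) S]
((())((S)S)S)S ⇒ ((())((())S)S)S   [S -> ( )]
((())((())S)S)S ⇒ ((())((())())S)S   [S -> ( )]
((())((())())S)S ⇒ ((())((())())())S   [S -> ( )]
((())((())())())S ⇒ ((())((())())())()   [S -> ( )]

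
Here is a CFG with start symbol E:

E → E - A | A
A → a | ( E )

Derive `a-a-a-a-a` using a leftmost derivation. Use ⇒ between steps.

E⇒E-A⇒E-A-A⇒E-A-A-A⇒E-A-A-A-A⇒A-A-A-A-A⇒a-A-A-A-A⇒a-a-A-A-A⇒a-a-a-A-A⇒a-a-a-a-A⇒a-a-a-a-a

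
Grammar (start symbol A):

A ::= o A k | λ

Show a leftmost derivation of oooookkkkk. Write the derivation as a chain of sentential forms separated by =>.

A => oAk   [A ::= o A k]
oAk => ooAkk   [A ::= o A k]
ooAkk => oooAkkk   [A ::= o A k]
oooAkkk => ooooAkkkk   [A ::= o A k]
ooooAkkkk => oooooAkkkkk   [A ::= o A k]
oooooAkkkkk => oooookkkkk   [A ::= λ]

A => oAk => ooAkk => oooAkkk => ooooAkkkk => oooooAkkkkk => oooookkkkk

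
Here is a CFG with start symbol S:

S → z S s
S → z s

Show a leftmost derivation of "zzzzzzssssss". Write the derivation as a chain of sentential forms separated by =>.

S => zSs   [S → z S s]
zSs => zzSss   [S → z S s]
zzSss => zzzSsss   [S → z S s]
zzzSsss => zzzzSssss   [S → z S s]
zzzzSssss => zzzzzSsssss   [S → z S s]
zzzzzSsssss => zzzzzzssssss   [S → z s]

S=>zSs=>zzSss=>zzzSsss=>zzzzSssss=>zzzzzSsssss=>zzzzzzssssss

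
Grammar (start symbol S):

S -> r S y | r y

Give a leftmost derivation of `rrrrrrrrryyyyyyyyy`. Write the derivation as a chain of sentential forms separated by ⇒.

S⇒rSy⇒rrSyy⇒rrrSyyy⇒rrrrSyyyy⇒rrrrrSyyyyy⇒rrrrrrSyyyyyy⇒rrrrrrrSyyyyyyy⇒rrrrrrrrSyyyyyyyy⇒rrrrrrrrryyyyyyyyy

S ⇒ rSy   [S -> r S y]
rSy ⇒ rrSyy   [S -> r S y]
rrSyy ⇒ rrrSyyy   [S -> r S y]
rrrSyyy ⇒ rrrrSyyyy   [S -> r S y]
rrrrSyyyy ⇒ rrrrrSyyyyy   [S -> r S y]
rrrrrSyyyyy ⇒ rrrrrrSyyyyyy   [S -> r S y]
rrrrrrSyyyyyy ⇒ rrrrrrrSyyyyyyy   [S -> r S y]
rrrrrrrSyyyyyyy ⇒ rrrrrrrrSyyyyyyyy   [S -> r S y]
rrrrrrrrSyyyyyyyy ⇒ rrrrrrrrryyyyyyyyy   [S -> r y]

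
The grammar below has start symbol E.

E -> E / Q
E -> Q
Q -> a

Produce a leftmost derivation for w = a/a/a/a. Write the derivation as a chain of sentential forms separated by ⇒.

E⇒E/Q⇒E/Q/Q⇒E/Q/Q/Q⇒Q/Q/Q/Q⇒a/Q/Q/Q⇒a/a/Q/Q⇒a/a/a/Q⇒a/a/a/a

E ⇒ E/Q   [E -> E / Q]
E/Q ⇒ E/Q/Q   [E -> E / Q]
E/Q/Q ⇒ E/Q/Q/Q   [E -> E / Q]
E/Q/Q/Q ⇒ Q/Q/Q/Q   [E -> Q]
Q/Q/Q/Q ⇒ a/Q/Q/Q   [Q -> a]
a/Q/Q/Q ⇒ a/a/Q/Q   [Q -> a]
a/a/Q/Q ⇒ a/a/a/Q   [Q -> a]
a/a/a/Q ⇒ a/a/a/a   [Q -> a]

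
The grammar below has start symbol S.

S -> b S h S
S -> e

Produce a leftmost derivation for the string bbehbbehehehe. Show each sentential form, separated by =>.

S => bShS => bbShShS => bbehShS => bbehbShShS => bbehbbShShShS => bbehbbehShShS => bbehbbehehShS => bbehbbehehehS => bbehbbehehehe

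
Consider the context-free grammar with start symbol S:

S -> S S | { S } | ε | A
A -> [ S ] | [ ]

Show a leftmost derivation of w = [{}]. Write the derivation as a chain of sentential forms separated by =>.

S => SS => AS => [S]S => [{S}]S => [{}]S => [{}]

S => SS   [S -> S S]
SS => AS   [S -> A]
AS => [S]S   [A -> [ S ]]
[S]S => [{S}]S   [S -> { S }]
[{S}]S => [{}]S   [S -> ε]
[{}]S => [{}]   [S -> ε]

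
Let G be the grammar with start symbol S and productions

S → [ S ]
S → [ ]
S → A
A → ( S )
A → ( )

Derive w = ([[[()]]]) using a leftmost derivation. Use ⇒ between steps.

S⇒A⇒(S)⇒([S])⇒([[S]])⇒([[[S]]])⇒([[[A]]])⇒([[[()]]])

S ⇒ A   [S → A]
A ⇒ (S)   [A → ( S )]
(S) ⇒ ([S])   [S → [ S ]]
([S]) ⇒ ([[S]])   [S → [ S ]]
([[S]]) ⇒ ([[[S]]])   [S → [ S ]]
([[[S]]]) ⇒ ([[[A]]])   [S → A]
([[[A]]]) ⇒ ([[[()]]])   [A → ( )]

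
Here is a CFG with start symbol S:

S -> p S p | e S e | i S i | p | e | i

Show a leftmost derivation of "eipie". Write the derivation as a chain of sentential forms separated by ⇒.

S ⇒ eSe   [S -> e S e]
eSe ⇒ eiSie   [S -> i S i]
eiSie ⇒ eipie   [S -> p]

S ⇒ eSe ⇒ eiSie ⇒ eipie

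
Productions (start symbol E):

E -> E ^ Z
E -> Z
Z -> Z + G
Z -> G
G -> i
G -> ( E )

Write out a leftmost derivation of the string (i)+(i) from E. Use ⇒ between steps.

E ⇒ Z   [E -> Z]
Z ⇒ Z+G   [Z -> Z + G]
Z+G ⇒ G+G   [Z -> G]
G+G ⇒ (E)+G   [G -> ( E )]
(E)+G ⇒ (Z)+G   [E -> Z]
(Z)+G ⇒ (G)+G   [Z -> G]
(G)+G ⇒ (i)+G   [G -> i]
(i)+G ⇒ (i)+(E)   [G -> ( E )]
(i)+(E) ⇒ (i)+(Z)   [E -> Z]
(i)+(Z) ⇒ (i)+(G)   [Z -> G]
(i)+(G) ⇒ (i)+(i)   [G -> i]

E ⇒ Z ⇒ Z+G ⇒ G+G ⇒ (E)+G ⇒ (Z)+G ⇒ (G)+G ⇒ (i)+G ⇒ (i)+(E) ⇒ (i)+(Z) ⇒ (i)+(G) ⇒ (i)+(i)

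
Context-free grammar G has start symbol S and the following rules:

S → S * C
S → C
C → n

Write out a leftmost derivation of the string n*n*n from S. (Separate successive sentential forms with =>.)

S=>S*C=>S*C*C=>C*C*C=>n*C*C=>n*n*C=>n*n*n

S => S*C   [S → S * C]
S*C => S*C*C   [S → S * C]
S*C*C => C*C*C   [S → C]
C*C*C => n*C*C   [C → n]
n*C*C => n*n*C   [C → n]
n*n*C => n*n*n   [C → n]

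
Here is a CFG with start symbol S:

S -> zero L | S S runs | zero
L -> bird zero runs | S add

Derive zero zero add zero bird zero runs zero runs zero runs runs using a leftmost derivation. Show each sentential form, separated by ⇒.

S ⇒ S S runs ⇒ zero L S runs ⇒ zero S add S runs ⇒ zero zero add S runs ⇒ zero zero add S S runs runs ⇒ zero zero add S S runs S runs runs ⇒ zero zero add zero L S runs S runs runs ⇒ zero zero add zero bird zero runs S runs S runs runs ⇒ zero zero add zero bird zero runs zero runs S runs runs ⇒ zero zero add zero bird zero runs zero runs zero runs runs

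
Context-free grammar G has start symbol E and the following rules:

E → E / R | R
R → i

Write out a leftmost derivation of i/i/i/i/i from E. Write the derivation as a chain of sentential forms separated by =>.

E=>E/R=>E/R/R=>E/R/R/R=>E/R/R/R/R=>R/R/R/R/R=>i/R/R/R/R=>i/i/R/R/R=>i/i/i/R/R=>i/i/i/i/R=>i/i/i/i/i

E => E/R   [E → E / R]
E/R => E/R/R   [E → E / R]
E/R/R => E/R/R/R   [E → E / R]
E/R/R/R => E/R/R/R/R   [E → E / R]
E/R/R/R/R => R/R/R/R/R   [E → R]
R/R/R/R/R => i/R/R/R/R   [R → i]
i/R/R/R/R => i/i/R/R/R   [R → i]
i/i/R/R/R => i/i/i/R/R   [R → i]
i/i/i/R/R => i/i/i/i/R   [R → i]
i/i/i/i/R => i/i/i/i/i   [R → i]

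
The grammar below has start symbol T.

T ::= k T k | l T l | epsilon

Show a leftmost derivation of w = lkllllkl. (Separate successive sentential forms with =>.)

T => lTl => lkTkl => lklTlkl => lkllTllkl => lkllllkl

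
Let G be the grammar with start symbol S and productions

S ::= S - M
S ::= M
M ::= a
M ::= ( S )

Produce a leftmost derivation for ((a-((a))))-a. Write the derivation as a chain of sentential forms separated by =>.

S => S-M => M-M => (S)-M => (M)-M => ((S))-M => ((S-M))-M => ((M-M))-M => ((a-M))-M => ((a-(S)))-M => ((a-(M)))-M => ((a-((S))))-M => ((a-((M))))-M => ((a-((a))))-M => ((a-((a))))-a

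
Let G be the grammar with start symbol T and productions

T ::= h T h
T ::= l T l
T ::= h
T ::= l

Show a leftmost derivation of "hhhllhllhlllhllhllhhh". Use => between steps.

T => hTh   [T ::= h T h]
hTh => hhThh   [T ::= h T h]
hhThh => hhhThhh   [T ::= h T h]
hhhThhh => hhhlTlhhh   [T ::= l T l]
hhhlTlhhh => hhhllTllhhh   [T ::= l T l]
hhhllTllhhh => hhhllhThllhhh   [T ::= h T h]
hhhllhThllhhh => hhhllhlTlhllhhh   [T ::= l T l]
hhhllhlTlhllhhh => hhhllhllTllhllhhh   [T ::= l T l]
hhhllhllTllhllhhh => hhhllhllhThllhllhhh   [T ::= h T h]
hhhllhllhThllhllhhh => hhhllhllhlTlhllhllhhh   [T ::= l T l]
hhhllhllhlTlhllhllhhh => hhhllhllhlllhllhllhhh   [T ::= l]

T => hTh => hhThh => hhhThhh => hhhlTlhhh => hhhllTllhhh => hhhllhThllhhh => hhhllhlTlhllhhh => hhhllhllTllhllhhh => hhhllhllhThllhllhhh => hhhllhllhlTlhllhllhhh => hhhllhllhlllhllhllhhh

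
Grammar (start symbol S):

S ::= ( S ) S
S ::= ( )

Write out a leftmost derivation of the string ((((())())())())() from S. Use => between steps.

S => (S)S => ((S)S)S => (((S)S)S)S => ((((S)S)S)S)S => ((((())S)S)S)S => ((((())())S)S)S => ((((())())())S)S => ((((())())())())S => ((((())())())())()

S => (S)S   [S ::= ( S ) S]
(S)S => ((S)S)S   [S ::= ( S ) S]
((S)S)S => (((S)S)S)S   [S ::= ( S ) S]
(((S)S)S)S => ((((S)S)S)S)S   [S ::= ( S ) S]
((((S)S)S)S)S => ((((())S)S)S)S   [S ::= ( )]
((((())S)S)S)S => ((((())())S)S)S   [S ::= ( )]
((((())())S)S)S => ((((())())())S)S   [S ::= ( )]
((((())())())S)S => ((((())())())())S   [S ::= ( )]
((((())())())())S => ((((())())())())()   [S ::= ( )]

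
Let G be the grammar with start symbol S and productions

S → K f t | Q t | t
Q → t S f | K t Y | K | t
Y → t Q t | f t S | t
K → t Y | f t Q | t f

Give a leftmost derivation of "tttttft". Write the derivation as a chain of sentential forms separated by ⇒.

S ⇒ Kft   [S → K f t]
Kft ⇒ tYft   [K → t Y]
tYft ⇒ ttQtft   [Y → t Q t]
ttQtft ⇒ ttKtft   [Q → K]
ttKtft ⇒ tttYtft   [K → t Y]
tttYtft ⇒ tttttft   [Y → t]

S ⇒ Kft ⇒ tYft ⇒ ttQtft ⇒ ttKtft ⇒ tttYtft ⇒ tttttft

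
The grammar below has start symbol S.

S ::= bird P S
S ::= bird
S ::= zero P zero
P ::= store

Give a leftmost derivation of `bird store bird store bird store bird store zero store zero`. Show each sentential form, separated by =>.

S => bird P S => bird store S => bird store bird P S => bird store bird store S => bird store bird store bird P S => bird store bird store bird store S => bird store bird store bird store bird P S => bird store bird store bird store bird store S => bird store bird store bird store bird store zero P zero => bird store bird store bird store bird store zero store zero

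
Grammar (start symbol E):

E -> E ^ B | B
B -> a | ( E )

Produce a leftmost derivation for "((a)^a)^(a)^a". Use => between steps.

E => E^B => E^B^B => B^B^B => (E)^B^B => (E^B)^B^B => (B^B)^B^B => ((E)^B)^B^B => ((B)^B)^B^B => ((a)^B)^B^B => ((a)^a)^B^B => ((a)^a)^(E)^B => ((a)^a)^(B)^B => ((a)^a)^(a)^B => ((a)^a)^(a)^a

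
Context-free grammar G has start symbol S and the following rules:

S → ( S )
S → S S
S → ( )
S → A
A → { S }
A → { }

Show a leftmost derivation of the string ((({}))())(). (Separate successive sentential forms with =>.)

S=>SS=>(S)S=>(SS)S=>((S)S)S=>(((S))S)S=>(((A))S)S=>((({}))S)S=>((({}))())S=>((({}))())()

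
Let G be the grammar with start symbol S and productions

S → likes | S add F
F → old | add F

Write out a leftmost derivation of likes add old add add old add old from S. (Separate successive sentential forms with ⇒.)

S ⇒ S add F   [S → S add F]
S add F ⇒ S add F add F   [S → S add F]
S add F add F ⇒ S add F add F add F   [S → S add F]
S add F add F add F ⇒ likes add F add F add F   [S → likes]
likes add F add F add F ⇒ likes add old add F add F   [F → old]
likes add old add F add F ⇒ likes add old add add F add F   [F → add F]
likes add old add add F add F ⇒ likes add old add add old add F   [F → old]
likes add old add add old add F ⇒ likes add old add add old add old   [F → old]

S ⇒ S add F ⇒ S add F add F ⇒ S add F add F add F ⇒ likes add F add F add F ⇒ likes add old add F add F ⇒ likes add old add add F add F ⇒ likes add old add add old add F ⇒ likes add old add add old add old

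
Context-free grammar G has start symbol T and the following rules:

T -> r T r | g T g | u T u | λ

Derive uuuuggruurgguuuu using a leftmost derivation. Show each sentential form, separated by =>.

T => uTu   [T -> u T u]
uTu => uuTuu   [T -> u T u]
uuTuu => uuuTuuu   [T -> u T u]
uuuTuuu => uuuuTuuuu   [T -> u T u]
uuuuTuuuu => uuuugTguuuu   [T -> g T g]
uuuugTguuuu => uuuuggTgguuuu   [T -> g T g]
uuuuggTgguuuu => uuuuggrTrgguuuu   [T -> r T r]
uuuuggrTrgguuuu => uuuuggruTurgguuuu   [T -> u T u]
uuuuggruTurgguuuu => uuuuggruurgguuuu   [T -> λ]

T=>uTu=>uuTuu=>uuuTuuu=>uuuuTuuuu=>uuuugTguuuu=>uuuuggTgguuuu=>uuuuggrTrgguuuu=>uuuuggruTurgguuuu=>uuuuggruurgguuuu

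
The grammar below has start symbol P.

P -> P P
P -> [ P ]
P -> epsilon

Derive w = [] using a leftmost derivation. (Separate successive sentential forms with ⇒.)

P ⇒ PP ⇒ PPP ⇒ [P]PP ⇒ []PP ⇒ []P ⇒ []

P ⇒ PP   [P -> P P]
PP ⇒ PPP   [P -> P P]
PPP ⇒ [P]PP   [P -> [ P ]]
[P]PP ⇒ []PP   [P -> epsilon]
[]PP ⇒ []P   [P -> epsilon]
[]P ⇒ []   [P -> epsilon]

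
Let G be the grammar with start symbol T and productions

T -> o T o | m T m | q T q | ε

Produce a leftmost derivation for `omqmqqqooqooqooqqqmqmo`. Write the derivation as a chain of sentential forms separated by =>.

T => oTo => omTmo => omqTqmo => omqmTmqmo => omqmqTqmqmo => omqmqqTqqmqmo => omqmqqqTqqqmqmo => omqmqqqoToqqqmqmo => omqmqqqooTooqqqmqmo => omqmqqqooqTqooqqqmqmo => omqmqqqooqoToqooqqqmqmo => omqmqqqooqooqooqqqmqmo

T => oTo   [T -> o T o]
oTo => omTmo   [T -> m T m]
omTmo => omqTqmo   [T -> q T q]
omqTqmo => omqmTmqmo   [T -> m T m]
omqmTmqmo => omqmqTqmqmo   [T -> q T q]
omqmqTqmqmo => omqmqqTqqmqmo   [T -> q T q]
omqmqqTqqmqmo => omqmqqqTqqqmqmo   [T -> q T q]
omqmqqqTqqqmqmo => omqmqqqoToqqqmqmo   [T -> o T o]
omqmqqqoToqqqmqmo => omqmqqqooTooqqqmqmo   [T -> o T o]
omqmqqqooTooqqqmqmo => omqmqqqooqTqooqqqmqmo   [T -> q T q]
omqmqqqooqTqooqqqmqmo => omqmqqqooqoToqooqqqmqmo   [T -> o T o]
omqmqqqooqoToqooqqqmqmo => omqmqqqooqooqooqqqmqmo   [T -> ε]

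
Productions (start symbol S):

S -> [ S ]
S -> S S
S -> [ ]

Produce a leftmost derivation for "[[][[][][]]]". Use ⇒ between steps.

S ⇒ [S]   [S -> [ S ]]
[S] ⇒ [SS]   [S -> S S]
[SS] ⇒ [[]S]   [S -> [ ]]
[[]S] ⇒ [[][S]]   [S -> [ S ]]
[[][S]] ⇒ [[][SS]]   [S -> S S]
[[][SS]] ⇒ [[][[]S]]   [S -> [ ]]
[[][[]S]] ⇒ [[][[]SS]]   [S -> S S]
[[][[]SS]] ⇒ [[][[][]S]]   [S -> [ ]]
[[][[][]S]] ⇒ [[][[][][]]]   [S -> [ ]]

S ⇒ [S] ⇒ [SS] ⇒ [[]S] ⇒ [[][S]] ⇒ [[][SS]] ⇒ [[][[]S]] ⇒ [[][[]SS]] ⇒ [[][[][]S]] ⇒ [[][[][][]]]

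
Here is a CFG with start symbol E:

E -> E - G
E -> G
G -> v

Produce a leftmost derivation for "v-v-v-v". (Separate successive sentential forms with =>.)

E => E-G => E-G-G => E-G-G-G => G-G-G-G => v-G-G-G => v-v-G-G => v-v-v-G => v-v-v-v

E => E-G   [E -> E - G]
E-G => E-G-G   [E -> E - G]
E-G-G => E-G-G-G   [E -> E - G]
E-G-G-G => G-G-G-G   [E -> G]
G-G-G-G => v-G-G-G   [G -> v]
v-G-G-G => v-v-G-G   [G -> v]
v-v-G-G => v-v-v-G   [G -> v]
v-v-v-G => v-v-v-v   [G -> v]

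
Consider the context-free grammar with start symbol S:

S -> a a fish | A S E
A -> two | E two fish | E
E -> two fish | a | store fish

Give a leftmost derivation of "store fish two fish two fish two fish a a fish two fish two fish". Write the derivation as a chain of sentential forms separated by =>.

S => A S E   [S -> A S E]
A S E => E two fish S E   [A -> E two fish]
E two fish S E => store fish two fish S E   [E -> store fish]
store fish two fish S E => store fish two fish A S E E   [S -> A S E]
store fish two fish A S E E => store fish two fish E two fish S E E   [A -> E two fish]
store fish two fish E two fish S E E => store fish two fish two fish two fish S E E   [E -> two fish]
store fish two fish two fish two fish S E E => store fish two fish two fish two fish a a fish E E   [S -> a a fish]
store fish two fish two fish two fish a a fish E E => store fish two fish two fish two fish a a fish two fish E   [E -> two fish]
store fish two fish two fish two fish a a fish two fish E => store fish two fish two fish two fish a a fish two fish two fish   [E -> two fish]

S => A S E => E two fish S E => store fish two fish S E => store fish two fish A S E E => store fish two fish E two fish S E E => store fish two fish two fish two fish S E E => store fish two fish two fish two fish a a fish E E => store fish two fish two fish two fish a a fish two fish E => store fish two fish two fish two fish a a fish two fish two fish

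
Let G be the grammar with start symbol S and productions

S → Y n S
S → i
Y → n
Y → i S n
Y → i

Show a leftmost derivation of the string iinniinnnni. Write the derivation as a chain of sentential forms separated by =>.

S => YnS   [S → Y n S]
YnS => iSnnS   [Y → i S n]
iSnnS => iinnS   [S → i]
iinnS => iinnYnS   [S → Y n S]
iinnYnS => iinniSnnS   [Y → i S n]
iinniSnnS => iinniinnS   [S → i]
iinniinnS => iinniinnYnS   [S → Y n S]
iinniinnYnS => iinniinnnnS   [Y → n]
iinniinnnnS => iinniinnnni   [S → i]

S => YnS => iSnnS => iinnS => iinnYnS => iinniSnnS => iinniinnS => iinniinnYnS => iinniinnnnS => iinniinnnni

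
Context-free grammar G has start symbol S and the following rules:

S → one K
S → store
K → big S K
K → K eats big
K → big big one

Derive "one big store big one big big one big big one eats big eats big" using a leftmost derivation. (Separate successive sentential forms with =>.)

S => one K => one big S K => one big store K => one big store K eats big => one big store K eats big eats big => one big store big S K eats big eats big => one big store big one K K eats big eats big => one big store big one big big one K eats big eats big => one big store big one big big one big big one eats big eats big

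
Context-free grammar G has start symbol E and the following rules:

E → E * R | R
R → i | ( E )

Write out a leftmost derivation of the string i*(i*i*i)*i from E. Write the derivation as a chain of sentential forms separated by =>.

E => E*R => E*R*R => R*R*R => i*R*R => i*(E)*R => i*(E*R)*R => i*(E*R*R)*R => i*(R*R*R)*R => i*(i*R*R)*R => i*(i*i*R)*R => i*(i*i*i)*R => i*(i*i*i)*i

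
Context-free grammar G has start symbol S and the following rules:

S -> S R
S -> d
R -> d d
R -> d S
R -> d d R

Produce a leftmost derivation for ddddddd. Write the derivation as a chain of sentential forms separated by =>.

S=>SR=>SRR=>dRR=>dddRR=>ddddSR=>dddddR=>ddddddS=>ddddddd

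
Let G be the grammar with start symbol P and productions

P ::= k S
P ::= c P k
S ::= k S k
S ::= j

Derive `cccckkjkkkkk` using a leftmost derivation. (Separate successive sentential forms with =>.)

P => cPk   [P ::= c P k]
cPk => ccPkk   [P ::= c P k]
ccPkk => cccPkkk   [P ::= c P k]
cccPkkk => ccccPkkkk   [P ::= c P k]
ccccPkkkk => cccckSkkkk   [P ::= k S]
cccckSkkkk => cccckkSkkkkk   [S ::= k S k]
cccckkSkkkkk => cccckkjkkkkk   [S ::= j]

P => cPk => ccPkk => cccPkkk => ccccPkkkk => cccckSkkkk => cccckkSkkkkk => cccckkjkkkkk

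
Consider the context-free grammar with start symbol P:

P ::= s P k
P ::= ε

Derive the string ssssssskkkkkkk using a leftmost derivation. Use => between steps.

P => sPk   [P ::= s P k]
sPk => ssPkk   [P ::= s P k]
ssPkk => sssPkkk   [P ::= s P k]
sssPkkk => ssssPkkkk   [P ::= s P k]
ssssPkkkk => sssssPkkkkk   [P ::= s P k]
sssssPkkkkk => ssssssPkkkkkk   [P ::= s P k]
ssssssPkkkkkk => sssssssPkkkkkkk   [P ::= s P k]
sssssssPkkkkkkk => ssssssskkkkkkk   [P ::= ε]

P=>sPk=>ssPkk=>sssPkkk=>ssssPkkkk=>sssssPkkkkk=>ssssssPkkkkkk=>sssssssPkkkkkkk=>ssssssskkkkkkk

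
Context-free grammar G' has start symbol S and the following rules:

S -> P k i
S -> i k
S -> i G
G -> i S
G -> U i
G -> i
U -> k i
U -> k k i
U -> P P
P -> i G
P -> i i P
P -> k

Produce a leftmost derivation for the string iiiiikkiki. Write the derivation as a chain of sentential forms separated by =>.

S=>Pki=>iiPki=>iiiGki=>iiiUiki=>iiiPPiki=>iiiiiPPiki=>iiiiikPiki=>iiiiikkiki

S => Pki   [S -> P k i]
Pki => iiPki   [P -> i i P]
iiPki => iiiGki   [P -> i G]
iiiGki => iiiUiki   [G -> U i]
iiiUiki => iiiPPiki   [U -> P P]
iiiPPiki => iiiiiPPiki   [P -> i i P]
iiiiiPPiki => iiiiikPiki   [P -> k]
iiiiikPiki => iiiiikkiki   [P -> k]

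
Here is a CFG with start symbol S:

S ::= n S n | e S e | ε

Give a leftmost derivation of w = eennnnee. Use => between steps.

S => eSe   [S ::= e S e]
eSe => eeSee   [S ::= e S e]
eeSee => eenSnee   [S ::= n S n]
eenSnee => eennSnnee   [S ::= n S n]
eennSnnee => eennnnee   [S ::= ε]

S => eSe => eeSee => eenSnee => eennSnnee => eennnnee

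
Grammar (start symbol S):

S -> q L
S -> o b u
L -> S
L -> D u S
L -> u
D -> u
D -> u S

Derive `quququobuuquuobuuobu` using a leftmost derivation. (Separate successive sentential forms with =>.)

S => qL => qDuS => quSuS => quqLuS => quqDuSuS => ququSuSuS => ququqLuSuS => ququqDuSuSuS => quququSuSuSuS => quququobuuSuSuS => quququobuuqLuSuS => quququobuuquuSuS => quququobuuquuobuuS => quququobuuquuobuuobu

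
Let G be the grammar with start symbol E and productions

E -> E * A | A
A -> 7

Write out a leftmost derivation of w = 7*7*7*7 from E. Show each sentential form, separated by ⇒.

E⇒E*A⇒E*A*A⇒E*A*A*A⇒A*A*A*A⇒7*A*A*A⇒7*7*A*A⇒7*7*7*A⇒7*7*7*7

E ⇒ E*A   [E -> E * A]
E*A ⇒ E*A*A   [E -> E * A]
E*A*A ⇒ E*A*A*A   [E -> E * A]
E*A*A*A ⇒ A*A*A*A   [E -> A]
A*A*A*A ⇒ 7*A*A*A   [A -> 7]
7*A*A*A ⇒ 7*7*A*A   [A -> 7]
7*7*A*A ⇒ 7*7*7*A   [A -> 7]
7*7*7*A ⇒ 7*7*7*7   [A -> 7]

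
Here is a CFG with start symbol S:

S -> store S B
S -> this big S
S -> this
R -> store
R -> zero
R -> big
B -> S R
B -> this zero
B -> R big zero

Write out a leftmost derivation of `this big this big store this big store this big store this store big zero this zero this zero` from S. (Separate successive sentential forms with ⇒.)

S ⇒ this big S ⇒ this big this big S ⇒ this big this big store S B ⇒ this big this big store this big S B ⇒ this big this big store this big store S B B ⇒ this big this big store this big store this big S B B ⇒ this big this big store this big store this big store S B B B ⇒ this big this big store this big store this big store this B B B ⇒ this big this big store this big store this big store this R big zero B B ⇒ this big this big store this big store this big store this store big zero B B ⇒ this big this big store this big store this big store this store big zero this zero B ⇒ this big this big store this big store this big store this store big zero this zero this zero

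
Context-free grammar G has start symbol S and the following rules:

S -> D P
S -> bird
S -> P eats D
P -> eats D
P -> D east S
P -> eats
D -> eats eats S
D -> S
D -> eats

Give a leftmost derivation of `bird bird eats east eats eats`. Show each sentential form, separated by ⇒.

S ⇒ D P ⇒ S P ⇒ bird P ⇒ bird D east S ⇒ bird S east S ⇒ bird D P east S ⇒ bird S P east S ⇒ bird bird P east S ⇒ bird bird eats east S ⇒ bird bird eats east D P ⇒ bird bird eats east eats P ⇒ bird bird eats east eats eats

S ⇒ D P   [S -> D P]
D P ⇒ S P   [D -> S]
S P ⇒ bird P   [S -> bird]
bird P ⇒ bird D east S   [P -> D east S]
bird D east S ⇒ bird S east S   [D -> S]
bird S east S ⇒ bird D P east S   [S -> D P]
bird D P east S ⇒ bird S P east S   [D -> S]
bird S P east S ⇒ bird bird P east S   [S -> bird]
bird bird P east S ⇒ bird bird eats east S   [P -> eats]
bird bird eats east S ⇒ bird bird eats east D P   [S -> D P]
bird bird eats east D P ⇒ bird bird eats east eats P   [D -> eats]
bird bird eats east eats P ⇒ bird bird eats east eats eats   [P -> eats]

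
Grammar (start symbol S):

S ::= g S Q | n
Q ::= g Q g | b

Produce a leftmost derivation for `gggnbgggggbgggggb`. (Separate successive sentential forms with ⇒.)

S ⇒ gSQ ⇒ ggSQQ ⇒ gggSQQQ ⇒ gggnQQQ ⇒ gggnbQQ ⇒ gggnbgQgQ ⇒ gggnbggQggQ ⇒ gggnbgggQgggQ ⇒ gggnbggggQggggQ ⇒ gggnbgggggQgggggQ ⇒ gggnbgggggbgggggQ ⇒ gggnbgggggbgggggb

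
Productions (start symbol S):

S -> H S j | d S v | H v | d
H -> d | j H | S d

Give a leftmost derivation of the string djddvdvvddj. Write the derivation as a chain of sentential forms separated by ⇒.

S⇒HSj⇒SdSj⇒dSvdSj⇒dHvvdSj⇒djHvvdSj⇒djSdvvdSj⇒djdSvdvvdSj⇒djddvdvvdSj⇒djddvdvvddj

S ⇒ HSj   [S -> H S j]
HSj ⇒ SdSj   [H -> S d]
SdSj ⇒ dSvdSj   [S -> d S v]
dSvdSj ⇒ dHvvdSj   [S -> H v]
dHvvdSj ⇒ djHvvdSj   [H -> j H]
djHvvdSj ⇒ djSdvvdSj   [H -> S d]
djSdvvdSj ⇒ djdSvdvvdSj   [S -> d S v]
djdSvdvvdSj ⇒ djddvdvvdSj   [S -> d]
djddvdvvdSj ⇒ djddvdvvddj   [S -> d]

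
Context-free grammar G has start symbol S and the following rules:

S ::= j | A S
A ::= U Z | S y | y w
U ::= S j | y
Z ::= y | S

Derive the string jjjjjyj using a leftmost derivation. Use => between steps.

S => AS   [S ::= A S]
AS => UZS   [A ::= U Z]
UZS => SjZS   [U ::= S j]
SjZS => ASjZS   [S ::= A S]
ASjZS => UZSjZS   [A ::= U Z]
UZSjZS => SjZSjZS   [U ::= S j]
SjZSjZS => jjZSjZS   [S ::= j]
jjZSjZS => jjSSjZS   [Z ::= S]
jjSSjZS => jjjSjZS   [S ::= j]
jjjSjZS => jjjjjZS   [S ::= j]
jjjjjZS => jjjjjyS   [Z ::= y]
jjjjjyS => jjjjjyj   [S ::= j]

S => AS => UZS => SjZS => ASjZS => UZSjZS => SjZSjZS => jjZSjZS => jjSSjZS => jjjSjZS => jjjjjZS => jjjjjyS => jjjjjyj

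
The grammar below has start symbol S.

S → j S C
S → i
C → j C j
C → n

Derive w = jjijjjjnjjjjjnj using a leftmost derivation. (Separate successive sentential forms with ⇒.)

S ⇒ jSC   [S → j S C]
jSC ⇒ jjSCC   [S → j S C]
jjSCC ⇒ jjiCC   [S → i]
jjiCC ⇒ jjijCjC   [C → j C j]
jjijCjC ⇒ jjijjCjjC   [C → j C j]
jjijjCjjC ⇒ jjijjjCjjjC   [C → j C j]
jjijjjCjjjC ⇒ jjijjjjCjjjjC   [C → j C j]
jjijjjjCjjjjC ⇒ jjijjjjnjjjjC   [C → n]
jjijjjjnjjjjC ⇒ jjijjjjnjjjjjCj   [C → j C j]
jjijjjjnjjjjjCj ⇒ jjijjjjnjjjjjnj   [C → n]

S ⇒ jSC ⇒ jjSCC ⇒ jjiCC ⇒ jjijCjC ⇒ jjijjCjjC ⇒ jjijjjCjjjC ⇒ jjijjjjCjjjjC ⇒ jjijjjjnjjjjC ⇒ jjijjjjnjjjjjCj ⇒ jjijjjjnjjjjjnj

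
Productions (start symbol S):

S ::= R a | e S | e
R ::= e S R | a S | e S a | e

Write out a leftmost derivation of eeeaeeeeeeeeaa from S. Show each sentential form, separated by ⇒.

S⇒Ra⇒eSRa⇒eeSRa⇒eeeRa⇒eeeaSa⇒eeeaeSa⇒eeeaeRaa⇒eeeaeeSRaa⇒eeeaeeeSRaa⇒eeeaeeeeSRaa⇒eeeaeeeeeSRaa⇒eeeaeeeeeeSRaa⇒eeeaeeeeeeeRaa⇒eeeaeeeeeeeeaa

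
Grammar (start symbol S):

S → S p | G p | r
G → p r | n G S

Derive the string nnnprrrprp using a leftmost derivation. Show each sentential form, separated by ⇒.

S⇒Gp⇒nGSp⇒nnGSSp⇒nnnGSSSp⇒nnnprSSSp⇒nnnprrSSp⇒nnnprrSpSp⇒nnnprrrpSp⇒nnnprrrprp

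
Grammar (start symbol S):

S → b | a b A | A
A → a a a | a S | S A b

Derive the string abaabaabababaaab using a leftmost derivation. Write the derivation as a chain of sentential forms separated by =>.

S => abA   [S → a b A]
abA => abaS   [A → a S]
abaS => abaabA   [S → a b A]
abaabA => abaabaS   [A → a S]
abaabaS => abaabaabA   [S → a b A]
abaabaabA => abaabaabSAb   [A → S A b]
abaabaabSAb => abaabaababAAb   [S → a b A]
abaabaababAAb => abaabaababaSAb   [A → a S]
abaabaababaSAb => abaabaabababAb   [S → b]
abaabaabababAb => abaabaabababaaab   [A → a a a]

S => abA => abaS => abaabA => abaabaS => abaabaabA => abaabaabSAb => abaabaababAAb => abaabaababaSAb => abaabaabababAb => abaabaabababaaab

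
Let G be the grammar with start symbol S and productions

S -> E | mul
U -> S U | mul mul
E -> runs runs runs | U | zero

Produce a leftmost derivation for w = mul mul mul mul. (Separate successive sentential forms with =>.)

S => E => U => S U => E U => U U => mul mul U => mul mul mul mul

S => E   [S -> E]
E => U   [E -> U]
U => S U   [U -> S U]
S U => E U   [S -> E]
E U => U U   [E -> U]
U U => mul mul U   [U -> mul mul]
mul mul U => mul mul mul mul   [U -> mul mul]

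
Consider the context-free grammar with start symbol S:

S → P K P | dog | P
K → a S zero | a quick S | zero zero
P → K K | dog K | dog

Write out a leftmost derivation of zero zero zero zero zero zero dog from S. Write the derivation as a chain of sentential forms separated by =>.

S => P K P => K K K P => zero zero K K P => zero zero zero zero K P => zero zero zero zero zero zero P => zero zero zero zero zero zero dog

S => P K P   [S → P K P]
P K P => K K K P   [P → K K]
K K K P => zero zero K K P   [K → zero zero]
zero zero K K P => zero zero zero zero K P   [K → zero zero]
zero zero zero zero K P => zero zero zero zero zero zero P   [K → zero zero]
zero zero zero zero zero zero P => zero zero zero zero zero zero dog   [P → dog]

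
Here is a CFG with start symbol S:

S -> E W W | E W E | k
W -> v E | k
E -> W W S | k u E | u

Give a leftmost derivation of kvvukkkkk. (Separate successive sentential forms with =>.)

S => EWW   [S -> E W W]
EWW => WWSWW   [E -> W W S]
WWSWW => kWSWW   [W -> k]
kWSWW => kvESWW   [W -> v E]
kvESWW => kvWWSSWW   [E -> W W S]
kvWWSSWW => kvvEWSSWW   [W -> v E]
kvvEWSSWW => kvvuWSSWW   [E -> u]
kvvuWSSWW => kvvukSSWW   [W -> k]
kvvukSSWW => kvvukkSWW   [S -> k]
kvvukkSWW => kvvukkkWW   [S -> k]
kvvukkkWW => kvvukkkkW   [W -> k]
kvvukkkkW => kvvukkkkk   [W -> k]

S => EWW => WWSWW => kWSWW => kvESWW => kvWWSSWW => kvvEWSSWW => kvvuWSSWW => kvvukSSWW => kvvukkSWW => kvvukkkWW => kvvukkkkW => kvvukkkkk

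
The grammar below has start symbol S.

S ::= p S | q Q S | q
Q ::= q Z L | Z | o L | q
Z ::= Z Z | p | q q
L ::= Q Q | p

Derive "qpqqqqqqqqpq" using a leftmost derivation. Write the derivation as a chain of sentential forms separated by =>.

S => qQS   [S ::= q Q S]
qQS => qZS   [Q ::= Z]
qZS => qZZS   [Z ::= Z Z]
qZZS => qZZZS   [Z ::= Z Z]
qZZZS => qpZZS   [Z ::= p]
qpZZS => qpZZZS   [Z ::= Z Z]
qpZZZS => qpqqZZS   [Z ::= q q]
qpqqZZS => qpqqZZZS   [Z ::= Z Z]
qpqqZZZS => qpqqqqZZS   [Z ::= q q]
qpqqqqZZS => qpqqqqqqZS   [Z ::= q q]
qpqqqqqqZS => qpqqqqqqZZS   [Z ::= Z Z]
qpqqqqqqZZS => qpqqqqqqqqZS   [Z ::= q q]
qpqqqqqqqqZS => qpqqqqqqqqpS   [Z ::= p]
qpqqqqqqqqpS => qpqqqqqqqqpq   [S ::= q]

S=>qQS=>qZS=>qZZS=>qZZZS=>qpZZS=>qpZZZS=>qpqqZZS=>qpqqZZZS=>qpqqqqZZS=>qpqqqqqqZS=>qpqqqqqqZZS=>qpqqqqqqqqZS=>qpqqqqqqqqpS=>qpqqqqqqqqpq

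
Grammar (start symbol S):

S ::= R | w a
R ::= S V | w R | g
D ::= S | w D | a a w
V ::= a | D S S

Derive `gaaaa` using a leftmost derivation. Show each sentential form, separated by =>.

S => R => SV => RV => SVV => RVV => SVVV => RVVV => SVVVV => RVVVV => gVVVV => gaVVV => gaaVV => gaaaV => gaaaa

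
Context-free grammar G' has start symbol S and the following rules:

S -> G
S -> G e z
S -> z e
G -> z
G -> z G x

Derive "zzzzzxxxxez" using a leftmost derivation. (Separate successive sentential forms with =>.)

S=>Gez=>zGxez=>zzGxxez=>zzzGxxxez=>zzzzGxxxxez=>zzzzzxxxxez

S => Gez   [S -> G e z]
Gez => zGxez   [G -> z G x]
zGxez => zzGxxez   [G -> z G x]
zzGxxez => zzzGxxxez   [G -> z G x]
zzzGxxxez => zzzzGxxxxez   [G -> z G x]
zzzzGxxxxez => zzzzzxxxxez   [G -> z]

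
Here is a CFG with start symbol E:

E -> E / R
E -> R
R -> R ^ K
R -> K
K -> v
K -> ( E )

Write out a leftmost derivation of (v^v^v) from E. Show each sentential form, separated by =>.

E => R => K => (E) => (R) => (R^K) => (R^K^K) => (K^K^K) => (v^K^K) => (v^v^K) => (v^v^v)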